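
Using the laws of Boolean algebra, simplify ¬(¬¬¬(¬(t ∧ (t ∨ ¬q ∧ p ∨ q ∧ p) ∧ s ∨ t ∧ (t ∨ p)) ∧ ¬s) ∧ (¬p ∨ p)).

¬(¬¬¬(¬(t ∧ (t ∨ ¬q ∧ p ∨ q ∧ p) ∧ s ∨ t ∧ (t ∨ p)) ∧ ¬s) ∧ (¬p ∨ p))
= ¬(¬¬¬(¬(t ∧ (t ∨ p) ∧ s ∨ t ∧ (t ∨ p)) ∧ ¬s) ∧ (¬p ∨ p))   — distribution
= ¬(¬¬¬(¬(t ∧ (t ∨ p)) ∧ ¬s) ∧ (¬p ∨ p))   — absorption
= ¬¬¬¬(¬(t ∧ (t ∨ p)) ∧ ¬s)   — complement / identity
= ¬¬¬¬(¬t ∧ ¬s)   — absorption
= ¬¬(¬t ∧ ¬s)   — double negation
= ¬t ∧ ¬s   — double negation

¬t ∧ ¬s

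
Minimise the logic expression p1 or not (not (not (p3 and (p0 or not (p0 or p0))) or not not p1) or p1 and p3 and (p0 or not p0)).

p1 or not p3

p1 or not (not (not (p3 and (p0 or not (p0 or p0))) or not not p1) or p1 and p3 and (p0 or not p0))
= p1 or not (not (not (p3 and (p0 or not p0)) or not not p1) or p1 and p3 and (p0 or not p0))   — idempotence
= p1 or not (p3 and (p0 or not p0) and not p1 or p1 and p3 and (p0 or not p0))   — De Morgan
= p1 or not (p3 and (p0 or not p0))   — distribution
= p1 or not p3   — complement / identity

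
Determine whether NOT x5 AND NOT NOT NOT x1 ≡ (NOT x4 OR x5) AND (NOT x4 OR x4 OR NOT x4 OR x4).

E1: NOT x5 AND NOT NOT NOT x1
    = NOT x5 AND NOT x1   — double negation
E2: (NOT x4 OR x5) AND (NOT x4 OR x4 OR NOT x4 OR x4)
    = (NOT x4 OR x5) AND (NOT x4 OR x4)   — idempotence
    = NOT x4 OR x5   — complement / identity
These differ: at x1=1, x4=0, x5=1, E1 = 0 but E2 = 1.

No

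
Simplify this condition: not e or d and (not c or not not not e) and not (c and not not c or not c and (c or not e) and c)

not e or d and (not c or not not not e) and not (c and not not c or not c and (c or not e) and c)
= not e or d and (not c or not not not e) and not (c and c or not c and (c or not e) and c)
= not e or d and (not c or not not not e) and not (c and c or not c and c)
= not e or d and (not c or not not not e) and not c
= not e or d and (not c or not e) and not c
= not e or d and not c

not e or d and not c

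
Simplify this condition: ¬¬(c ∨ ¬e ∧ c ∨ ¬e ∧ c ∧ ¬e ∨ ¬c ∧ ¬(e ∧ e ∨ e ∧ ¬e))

c ∨ ¬e

¬¬(c ∨ ¬e ∧ c ∨ ¬e ∧ c ∧ ¬e ∨ ¬c ∧ ¬(e ∧ e ∨ e ∧ ¬e))
= c ∨ ¬e ∧ c ∨ ¬e ∧ c ∧ ¬e ∨ ¬c ∧ ¬(e ∧ e ∨ e ∧ ¬e)   [double negation]
= c ∨ ¬e ∧ c ∨ ¬c ∧ ¬(e ∧ e ∨ e ∧ ¬e)   [absorption]
= c ∨ ¬e ∧ c ∨ ¬c ∧ ¬e   [distribution]
= c ∨ ¬e   [distribution]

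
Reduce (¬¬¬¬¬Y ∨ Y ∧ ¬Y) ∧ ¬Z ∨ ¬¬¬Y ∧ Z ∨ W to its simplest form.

(¬¬¬¬¬Y ∨ Y ∧ ¬Y) ∧ ¬Z ∨ ¬¬¬Y ∧ Z ∨ W
= (¬¬¬Y ∨ Y ∧ ¬Y) ∧ ¬Z ∨ ¬¬¬Y ∧ Z ∨ W   — double negation
= ¬¬¬Y ∧ ¬Z ∨ ¬¬¬Y ∧ Z ∨ W   — complement / identity
= ¬¬¬Y ∨ W   — distribution
= ¬Y ∨ W   — double negation

¬Y ∨ W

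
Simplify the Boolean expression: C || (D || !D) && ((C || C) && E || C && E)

C

C || (D || !D) && ((C || C) && E || C && E)
= C || (D || !D) && (C && E || C && E)
= C || (D || !D) && C && E
= C || C && E
= C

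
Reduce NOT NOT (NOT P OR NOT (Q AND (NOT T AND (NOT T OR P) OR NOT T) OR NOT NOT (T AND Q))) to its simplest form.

NOT P OR NOT Q

NOT NOT (NOT P OR NOT (Q AND (NOT T AND (NOT T OR P) OR NOT T) OR NOT NOT (T AND Q)))
= NOT P OR NOT (Q AND (NOT T AND (NOT T OR P) OR NOT T) OR NOT NOT (T AND Q))   (double negation)
= NOT P OR NOT (Q AND (NOT T OR NOT T) OR NOT NOT (T AND Q))   (absorption)
= NOT P OR NOT (Q AND (NOT T OR NOT T) OR T AND Q)   (double negation)
= NOT P OR NOT (Q AND NOT T OR T AND Q)   (idempotence)
= NOT P OR NOT Q   (distribution)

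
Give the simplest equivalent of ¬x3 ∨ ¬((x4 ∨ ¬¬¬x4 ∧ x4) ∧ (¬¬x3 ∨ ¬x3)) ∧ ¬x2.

¬x3 ∨ ¬((x4 ∨ ¬¬¬x4 ∧ x4) ∧ (¬¬x3 ∨ ¬x3)) ∧ ¬x2
= ¬x3 ∨ ¬((x4 ∨ ¬x4 ∧ x4) ∧ (¬¬x3 ∨ ¬x3)) ∧ ¬x2   (double negation)
= ¬x3 ∨ ¬(x4 ∧ (¬¬x3 ∨ ¬x3)) ∧ ¬x2   (complement / identity)
= ¬x3 ∨ ¬(x4 ∧ (x3 ∨ ¬x3)) ∧ ¬x2   (double negation)
= ¬x3 ∨ ¬x4 ∧ ¬x2   (complement / identity)

¬x3 ∨ ¬x4 ∧ ¬x2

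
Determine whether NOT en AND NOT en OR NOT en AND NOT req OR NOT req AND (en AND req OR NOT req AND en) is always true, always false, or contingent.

NOT en AND NOT en OR NOT en AND NOT req OR NOT req AND (en AND req OR NOT req AND en)
= NOT en OR NOT en AND NOT req OR NOT req AND (en AND req OR NOT req AND en)   — idempotence
= NOT en OR NOT en AND NOT req OR NOT req AND en   — distribution
= NOT en OR NOT req   — distribution
This depends on en, req, so it is not a constant.

contingent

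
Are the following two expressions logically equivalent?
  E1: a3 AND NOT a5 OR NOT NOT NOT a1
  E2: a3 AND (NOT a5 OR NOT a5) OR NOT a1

Yes

E1: a3 AND NOT a5 OR NOT NOT NOT a1
    = a3 AND NOT a5 OR NOT a1   [double negation]
E2: a3 AND (NOT a5 OR NOT a5) OR NOT a1
    = a3 AND NOT a5 OR NOT a1   [idempotence]
Both reduce to a3 AND NOT a5 OR NOT a1, so they are equivalent.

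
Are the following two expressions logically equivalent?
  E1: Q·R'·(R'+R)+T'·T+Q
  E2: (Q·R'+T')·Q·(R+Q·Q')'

E1: Q·R'·(R'+R)+T'·T+Q
    = Q·R'+T'·T+Q   [complement / identity]
    = Q·R'+Q   [complement / identity]
    = Q   [absorption]
E2: (Q·R'+T')·Q·(R+Q·Q')'
    = (Q·R'+T')·Q·R'   [complement / identity]
    = Q·R'   [absorption]
These differ: at Q=1, R=1, T=1, E1 = 1 but E2 = 0.

No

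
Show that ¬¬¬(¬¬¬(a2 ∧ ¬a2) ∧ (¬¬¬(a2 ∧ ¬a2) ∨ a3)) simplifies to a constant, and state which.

¬¬¬(¬¬¬(a2 ∧ ¬a2) ∧ (¬¬¬(a2 ∧ ¬a2) ∨ a3))
= ¬¬¬¬¬¬(a2 ∧ ¬a2)   (absorption)
= ¬¬¬¬(a2 ∧ ¬a2)   (double negation)
= ¬¬(a2 ∧ ¬a2)   (double negation)
= a2 ∧ ¬a2   (double negation)
= False   (complement)

False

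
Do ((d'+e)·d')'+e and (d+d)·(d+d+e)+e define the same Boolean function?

Yes

E1: ((d'+e)·d')'+e
    = (d')'+e   [absorption]
    = d+e   [double negation]
E2: (d+d)·(d+d+e)+e
    = d+d+e   [absorption]
    = d+e   [idempotence]
Both reduce to d+e, so they are equivalent.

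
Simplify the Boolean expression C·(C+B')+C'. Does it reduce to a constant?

C·(C+B')+C'
= C+C'   — absorption
= 1   — complement

1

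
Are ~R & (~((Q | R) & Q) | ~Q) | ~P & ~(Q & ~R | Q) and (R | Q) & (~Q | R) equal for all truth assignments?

E1: ~R & (~((Q | R) & Q) | ~Q) | ~P & ~(Q & ~R | Q)
    = ~R & (~((Q | R) & Q) | ~Q) | ~P & ~Q   (absorption)
    = ~R & (~Q | ~Q) | ~P & ~Q   (absorption)
    = ~R & ~Q | ~P & ~Q   (idempotence)
    = ~Q & (~R | ~P)   (distribution)
E2: (R | Q) & (~Q | R)
    = Q & ~Q | R   (distribution)
    = R   (complement / identity)
These differ: at P=1, Q=0, R=1, E1 = 0 but E2 = 1.

No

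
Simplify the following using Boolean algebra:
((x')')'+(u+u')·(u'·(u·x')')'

x'+u

((x')')'+(u+u')·(u'·(u·x')')'
= ((x')')'+(u+u')·(u+u·x')
= x'+(u+u')·(u+u·x')
= x'+u+u·x'
= x'+u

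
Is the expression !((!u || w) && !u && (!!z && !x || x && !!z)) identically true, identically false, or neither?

!((!u || w) && !u && (!!z && !x || x && !!z))
= !((!u || w) && !u && !!z)
= !(!u && !!z)
= u || !z
This depends on u, z, so it is not a constant.

neither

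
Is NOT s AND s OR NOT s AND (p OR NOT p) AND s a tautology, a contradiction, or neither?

contradiction

NOT s AND s OR NOT s AND (p OR NOT p) AND s
= NOT s AND s OR NOT s AND s   — complement / identity
= NOT s AND s   — idempotence
= FALSE   — complement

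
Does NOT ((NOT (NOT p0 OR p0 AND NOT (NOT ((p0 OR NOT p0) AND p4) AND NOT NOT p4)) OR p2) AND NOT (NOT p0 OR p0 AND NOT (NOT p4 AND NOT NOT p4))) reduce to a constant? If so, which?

yes, True

NOT ((NOT (NOT p0 OR p0 AND NOT (NOT ((p0 OR NOT p0) AND p4) AND NOT NOT p4)) OR p2) AND NOT (NOT p0 OR p0 AND NOT (NOT p4 AND NOT NOT p4)))
= NOT ((NOT (NOT p0 OR p0 AND NOT (NOT p4 AND NOT NOT p4)) OR p2) AND NOT (NOT p0 OR p0 AND NOT (NOT p4 AND NOT NOT p4)))
= NOT NOT (NOT p0 OR p0 AND NOT (NOT p4 AND NOT NOT p4))
= NOT NOT (NOT p0 OR p0 AND (p4 OR NOT p4))
= NOT NOT (NOT p0 OR p0)
= NOT p0 OR p0
= TRUE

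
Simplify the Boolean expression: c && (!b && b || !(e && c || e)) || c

c && (!b && b || !(e && c || e)) || c
= c && !(e && c || e) || c
= c && !e || c
= c

c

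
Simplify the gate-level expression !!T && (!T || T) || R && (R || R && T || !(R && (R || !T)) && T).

T || R

!!T && (!T || T) || R && (R || R && T || !(R && (R || !T)) && T)
= !!T && (!T || T) || R && (R || R && T || !R && T)   [absorption]
= T && (!T || T) || R && (R || R && T || !R && T)   [double negation]
= T && (!T || T) || R && (R || T)   [distribution]
= T || R && (R || T)   [complement / identity]
= T || R   [absorption]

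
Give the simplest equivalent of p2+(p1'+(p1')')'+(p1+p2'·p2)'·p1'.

p2+p1'

p2+(p1'+(p1')')'+(p1+p2'·p2)'·p1'
= p2+(p1'+(p1')')'+p1'·p1'
= p2+p1·p1'+p1'·p1'
= p2+p1'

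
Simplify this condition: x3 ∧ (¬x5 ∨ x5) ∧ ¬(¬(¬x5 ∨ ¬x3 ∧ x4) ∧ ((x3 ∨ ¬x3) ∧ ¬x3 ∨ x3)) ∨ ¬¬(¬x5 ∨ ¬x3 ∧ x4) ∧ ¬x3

¬x5 ∨ ¬x3 ∧ x4

x3 ∧ (¬x5 ∨ x5) ∧ ¬(¬(¬x5 ∨ ¬x3 ∧ x4) ∧ ((x3 ∨ ¬x3) ∧ ¬x3 ∨ x3)) ∨ ¬¬(¬x5 ∨ ¬x3 ∧ x4) ∧ ¬x3
= x3 ∧ ¬(¬(¬x5 ∨ ¬x3 ∧ x4) ∧ ((x3 ∨ ¬x3) ∧ ¬x3 ∨ x3)) ∨ ¬¬(¬x5 ∨ ¬x3 ∧ x4) ∧ ¬x3
= x3 ∧ ¬(¬(¬x5 ∨ ¬x3 ∧ x4) ∧ (¬x3 ∨ x3)) ∨ ¬¬(¬x5 ∨ ¬x3 ∧ x4) ∧ ¬x3
= x3 ∧ ¬¬(¬x5 ∨ ¬x3 ∧ x4) ∨ ¬¬(¬x5 ∨ ¬x3 ∧ x4) ∧ ¬x3
= ¬¬(¬x5 ∨ ¬x3 ∧ x4)
= ¬x5 ∨ ¬x3 ∧ x4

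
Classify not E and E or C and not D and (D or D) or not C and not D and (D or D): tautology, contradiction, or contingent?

contradiction

not E and E or C and not D and (D or D) or not C and not D and (D or D)
= C and not D and (D or D) or not C and not D and (D or D)
= not D and (D or D)
= not D and D
= False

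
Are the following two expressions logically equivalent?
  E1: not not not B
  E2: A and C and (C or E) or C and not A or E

E1: not not not B
    = not B   (double negation)
E2: A and C and (C or E) or C and not A or E
    = A and C or C and not A or E   (absorption)
    = C or E   (distribution)
These differ: at A=0, B=0, C=0, E=0, E1 = 1 but E2 = 0.

No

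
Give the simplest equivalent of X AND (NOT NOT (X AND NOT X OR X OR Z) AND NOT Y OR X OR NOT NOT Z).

X AND (NOT NOT (X AND NOT X OR X OR Z) AND NOT Y OR X OR NOT NOT Z)
= X AND (NOT NOT (X OR Z) AND NOT Y OR X OR NOT NOT Z)   (complement / identity)
= X AND (NOT NOT (X OR Z) AND NOT Y OR X OR Z)   (double negation)
= X AND ((X OR Z) AND NOT Y OR X OR Z)   (double negation)
= X AND (X OR Z)   (absorption)
= X   (absorption)

X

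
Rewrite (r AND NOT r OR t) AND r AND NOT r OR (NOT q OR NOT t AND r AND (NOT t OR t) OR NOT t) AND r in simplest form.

(NOT q OR NOT t) AND r

(r AND NOT r OR t) AND r AND NOT r OR (NOT q OR NOT t AND r AND (NOT t OR t) OR NOT t) AND r
= r AND NOT r OR (NOT q OR NOT t AND r AND (NOT t OR t) OR NOT t) AND r   (absorption)
= r AND NOT r OR (NOT q OR NOT t AND r OR NOT t) AND r   (complement / identity)
= (NOT q OR NOT t AND r OR NOT t) AND r   (complement / identity)
= (NOT q OR NOT t) AND r   (absorption)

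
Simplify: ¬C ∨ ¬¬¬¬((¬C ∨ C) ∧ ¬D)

¬C ∨ ¬¬¬¬((¬C ∨ C) ∧ ¬D)
= ¬C ∨ ¬¬¬¬¬D   [complement / identity]
= ¬C ∨ ¬¬¬D   [double negation]
= ¬C ∨ ¬D   [double negation]

¬C ∨ ¬D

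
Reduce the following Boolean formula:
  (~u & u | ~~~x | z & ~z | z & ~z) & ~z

(~u & u | ~~~x | z & ~z | z & ~z) & ~z
= (~u & u | ~~~x | z & ~z) & ~z
= (~u & u | ~~~x) & ~z
= (~u & u | ~x) & ~z
= ~x & ~z

~x & ~z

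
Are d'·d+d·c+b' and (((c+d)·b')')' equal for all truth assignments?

E1: d'·d+d·c+b'
    = d·c+b'   (complement / identity)
E2: (((c+d)·b')')'
    = (c+d)·b'   (double negation)
These differ: at b=0, c=0, d=0, E1 = 1 but E2 = 0.

No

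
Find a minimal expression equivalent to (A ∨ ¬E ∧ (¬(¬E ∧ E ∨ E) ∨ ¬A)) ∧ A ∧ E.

(A ∨ ¬E ∧ (¬(¬E ∧ E ∨ E) ∨ ¬A)) ∧ A ∧ E
= (A ∨ ¬E ∧ (¬E ∨ ¬A)) ∧ A ∧ E   (complement / identity)
= (A ∨ ¬E) ∧ A ∧ E   (absorption)
= A ∧ E   (absorption)

A ∧ E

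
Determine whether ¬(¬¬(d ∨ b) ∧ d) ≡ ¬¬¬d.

Yes

E1: ¬(¬¬(d ∨ b) ∧ d)
    = ¬((d ∨ b) ∧ d)   — double negation
    = ¬d   — absorption
E2: ¬¬¬d
    = ¬d   — double negation
Both reduce to ¬d, so they are equivalent.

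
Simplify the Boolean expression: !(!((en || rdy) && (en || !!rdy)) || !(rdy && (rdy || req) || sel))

!(!((en || rdy) && (en || !!rdy)) || !(rdy && (rdy || req) || sel))
= !(!((en || rdy) && (en || !!rdy)) || !(rdy || sel))   (absorption)
= !(!((en || rdy) && (en || rdy)) || !(rdy || sel))   (double negation)
= !(!(en || rdy) || !(rdy || sel))   (idempotence)
= (en || rdy) && (rdy || sel)   (De Morgan)
= rdy || en && sel   (distribution)

rdy || en && sel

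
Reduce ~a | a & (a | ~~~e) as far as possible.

~a | a & (a | ~~~e)
= ~a | a & (a | ~e)   [double negation]
= ~a | a   [absorption]
= 1   [complement]

1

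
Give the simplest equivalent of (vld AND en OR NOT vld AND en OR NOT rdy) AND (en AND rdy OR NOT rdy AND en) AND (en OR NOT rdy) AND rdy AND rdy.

(vld AND en OR NOT vld AND en OR NOT rdy) AND (en AND rdy OR NOT rdy AND en) AND (en OR NOT rdy) AND rdy AND rdy
= (en OR NOT rdy) AND (en AND rdy OR NOT rdy AND en) AND (en OR NOT rdy) AND rdy AND rdy   — distribution
= (en OR NOT rdy) AND (en AND rdy OR NOT rdy AND en) AND (en OR NOT rdy) AND rdy   — idempotence
= (en OR NOT rdy) AND en AND (en OR NOT rdy) AND rdy   — distribution
= en AND (en OR NOT rdy) AND rdy   — absorption
= en AND rdy   — absorption

en AND rdy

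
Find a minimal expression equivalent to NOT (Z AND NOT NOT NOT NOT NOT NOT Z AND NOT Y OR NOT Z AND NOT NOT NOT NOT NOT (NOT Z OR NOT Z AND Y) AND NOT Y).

NOT (Z AND NOT NOT NOT NOT NOT NOT Z AND NOT Y OR NOT Z AND NOT NOT NOT NOT NOT (NOT Z OR NOT Z AND Y) AND NOT Y)
= NOT (Z AND NOT NOT NOT NOT NOT NOT Z AND NOT Y OR NOT Z AND NOT NOT NOT NOT NOT NOT Z AND NOT Y)   — absorption
= NOT (NOT NOT NOT NOT NOT NOT Z AND NOT Y)   — distribution
= NOT (NOT NOT NOT NOT Z AND NOT Y)   — double negation
= NOT NOT NOT Z OR Y   — De Morgan
= NOT Z OR Y   — double negation

NOT Z OR Y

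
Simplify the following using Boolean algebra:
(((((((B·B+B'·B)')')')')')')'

B'

(((((((B·B+B'·B)')')')')')')'
= ((((((B')')')')')')'
= ((((B')')')')'
= ((B')')'
= B'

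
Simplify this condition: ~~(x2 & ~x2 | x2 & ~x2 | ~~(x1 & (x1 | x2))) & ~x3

~~(x2 & ~x2 | x2 & ~x2 | ~~(x1 & (x1 | x2))) & ~x3
= ~~(x2 & ~x2 | x2 & ~x2 | ~~x1) & ~x3
= (x2 & ~x2 | x2 & ~x2 | ~~x1) & ~x3
= (x2 & ~x2 | ~~x1) & ~x3
= ~~x1 & ~x3
= x1 & ~x3

x1 & ~x3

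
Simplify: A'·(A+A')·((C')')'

A'·(A+A')·((C')')'
= A'·((C')')'   — complement / identity
= A'·C'   — double negation

A'·C'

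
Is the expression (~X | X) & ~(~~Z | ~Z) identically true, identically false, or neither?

(~X | X) & ~(~~Z | ~Z)
= (~X | X) & ~Z & Z   [De Morgan]
= ~Z & Z   [complement / identity]
= 0   [complement]

identically false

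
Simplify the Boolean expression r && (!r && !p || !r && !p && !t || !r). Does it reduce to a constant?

r && (!r && !p || !r && !p && !t || !r)
= r && (!r && !p || !r)
= r && !r
= false

false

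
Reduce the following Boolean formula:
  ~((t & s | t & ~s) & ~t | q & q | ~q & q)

~((t & s | t & ~s) & ~t | q & q | ~q & q)
= ~((t & s | t & ~s) & ~t | q)   [distribution]
= ~(t & ~t | q)   [distribution]
= ~q   [complement / identity]

~q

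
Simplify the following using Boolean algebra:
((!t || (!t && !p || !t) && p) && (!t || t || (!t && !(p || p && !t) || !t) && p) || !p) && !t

((!t || (!t && !p || !t) && p) && (!t || t || (!t && !(p || p && !t) || !t) && p) || !p) && !t
= ((!t || (!t && !p || !t) && p) && (!t || t || (!t && !p || !t) && p) || !p) && !t
= ((!t && !p || !t) && p || !t && (!t || t) || !p) && !t
= ((!t && !p || !t) && p || !t || !p) && !t
= (!t && p || !t || !p) && !t
= (!t || !p) && !t
= !t

!t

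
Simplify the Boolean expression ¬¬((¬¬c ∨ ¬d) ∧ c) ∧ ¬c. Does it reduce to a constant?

¬¬((¬¬c ∨ ¬d) ∧ c) ∧ ¬c
= (¬¬c ∨ ¬d) ∧ c ∧ ¬c   — double negation
= (c ∨ ¬d) ∧ c ∧ ¬c   — double negation
= c ∧ ¬c   — absorption
= False   — complement

False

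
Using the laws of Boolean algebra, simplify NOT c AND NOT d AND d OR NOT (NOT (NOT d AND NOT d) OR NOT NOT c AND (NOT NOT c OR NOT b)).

NOT c AND NOT d AND d OR NOT (NOT (NOT d AND NOT d) OR NOT NOT c AND (NOT NOT c OR NOT b))
= NOT c AND NOT d AND d OR NOT (NOT (NOT d AND NOT d) OR NOT NOT c)   — absorption
= NOT c AND NOT d AND d OR NOT d AND NOT d AND NOT c   — De Morgan
= (NOT d AND d OR NOT d AND NOT d) AND NOT c   — distribution
= NOT d AND NOT c   — distribution

NOT d AND NOT c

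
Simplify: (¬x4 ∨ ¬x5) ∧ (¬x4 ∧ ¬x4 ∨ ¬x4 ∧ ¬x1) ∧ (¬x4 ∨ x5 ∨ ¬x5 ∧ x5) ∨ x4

(¬x4 ∨ ¬x5) ∧ (¬x4 ∧ ¬x4 ∨ ¬x4 ∧ ¬x1) ∧ (¬x4 ∨ x5 ∨ ¬x5 ∧ x5) ∨ x4
= (¬x4 ∨ ¬x5) ∧ (¬x4 ∨ ¬x1) ∧ ¬x4 ∧ (¬x4 ∨ x5 ∨ ¬x5 ∧ x5) ∨ x4   — distribution
= (¬x4 ∨ ¬x5) ∧ (¬x4 ∨ ¬x1) ∧ ¬x4 ∧ (¬x4 ∨ x5) ∨ x4   — complement / identity
= (¬x4 ∨ ¬x5) ∧ ¬x4 ∧ (¬x4 ∨ x5) ∨ x4   — absorption
= (¬x4 ∨ ¬x5) ∧ ¬x4 ∨ x4   — absorption
= ¬x4 ∨ x4   — absorption
= True   — complement

True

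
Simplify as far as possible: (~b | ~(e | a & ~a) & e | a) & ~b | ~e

~b | ~e

(~b | ~(e | a & ~a) & e | a) & ~b | ~e
= (~b | ~e & e | a) & ~b | ~e
= (~b | a) & ~b | ~e
= ~b | ~e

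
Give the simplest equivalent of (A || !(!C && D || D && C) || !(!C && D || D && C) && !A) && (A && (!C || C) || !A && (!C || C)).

(A || !(!C && D || D && C) || !(!C && D || D && C) && !A) && (A && (!C || C) || !A && (!C || C))
= (A || !(!C && D || D && C) || !(!C && D || D && C) && !A) && (!C || C)   (distribution)
= (A || !(!C && D || D && C)) && (!C || C)   (absorption)
= A || !(!C && D || D && C)   (complement / identity)
= A || !D   (distribution)

A || !D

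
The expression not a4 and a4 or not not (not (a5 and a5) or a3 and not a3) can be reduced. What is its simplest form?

not a5

not a4 and a4 or not not (not (a5 and a5) or a3 and not a3)
= not a4 and a4 or not not not (a5 and a5)   (complement / identity)
= not a4 and a4 or not not not a5   (idempotence)
= not not not a5   (complement / identity)
= not a5   (double negation)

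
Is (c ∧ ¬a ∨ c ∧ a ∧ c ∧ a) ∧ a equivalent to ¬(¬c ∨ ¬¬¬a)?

E1: (c ∧ ¬a ∨ c ∧ a ∧ c ∧ a) ∧ a
    = (c ∧ ¬a ∨ c ∧ a) ∧ a
    = c ∧ a
E2: ¬(¬c ∨ ¬¬¬a)
    = ¬(¬c ∨ ¬a)
    = c ∧ a
Both reduce to c ∧ a, so they are equivalent.

Yes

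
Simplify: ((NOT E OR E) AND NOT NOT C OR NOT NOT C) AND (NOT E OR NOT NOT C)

C

((NOT E OR E) AND NOT NOT C OR NOT NOT C) AND (NOT E OR NOT NOT C)
= (NOT NOT C OR NOT NOT C) AND (NOT E OR NOT NOT C)   [complement / identity]
= NOT NOT C AND NOT E OR NOT NOT C   [distribution]
= NOT NOT C   [absorption]
= C   [double negation]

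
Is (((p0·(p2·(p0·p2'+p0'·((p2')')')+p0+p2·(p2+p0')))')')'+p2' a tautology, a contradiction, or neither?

(((p0·(p2·(p0·p2'+p0'·((p2')')')+p0+p2·(p2+p0')))')')'+p2'
= (((p0·(p2·(p0·p2'+p0'·p2')+p0+p2·(p2+p0')))')')'+p2'   — double negation
= (((p0·(p2·p2'+p0+p2·(p2+p0')))')')'+p2'   — distribution
= (((p0·(p2·p2'+p0+p2))')')'+p2'   — absorption
= (p0·(p2·p2'+p0+p2))'+p2'   — double negation
= (p0·(p0+p2))'+p2'   — complement / identity
= p0'+p2'   — absorption
This depends on p0, p2, so it is not a constant.

neither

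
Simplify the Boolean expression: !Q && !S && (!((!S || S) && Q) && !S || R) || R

!Q && !S && (!((!S || S) && Q) && !S || R) || R
= !Q && !S && (!Q && !S || R) || R
= !Q && !S || R

!Q && !S || R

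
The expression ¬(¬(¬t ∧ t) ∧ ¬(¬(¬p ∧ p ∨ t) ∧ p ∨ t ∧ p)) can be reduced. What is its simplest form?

¬(¬(¬t ∧ t) ∧ ¬(¬(¬p ∧ p ∨ t) ∧ p ∨ t ∧ p))
= ¬t ∧ t ∨ ¬(¬p ∧ p ∨ t) ∧ p ∨ t ∧ p   (De Morgan)
= ¬t ∧ t ∨ ¬t ∧ p ∨ t ∧ p   (complement / identity)
= ¬t ∧ t ∨ p   (distribution)
= p   (complement / identity)

p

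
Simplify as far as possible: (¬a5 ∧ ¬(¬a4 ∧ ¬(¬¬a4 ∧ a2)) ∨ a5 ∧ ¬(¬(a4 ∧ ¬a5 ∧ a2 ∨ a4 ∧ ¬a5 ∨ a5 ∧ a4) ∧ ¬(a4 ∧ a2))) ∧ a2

(¬a5 ∧ ¬(¬a4 ∧ ¬(¬¬a4 ∧ a2)) ∨ a5 ∧ ¬(¬(a4 ∧ ¬a5 ∧ a2 ∨ a4 ∧ ¬a5 ∨ a5 ∧ a4) ∧ ¬(a4 ∧ a2))) ∧ a2
= (¬a5 ∧ ¬(¬a4 ∧ ¬(¬¬a4 ∧ a2)) ∨ a5 ∧ ¬(¬(a4 ∧ ¬a5 ∨ a5 ∧ a4) ∧ ¬(a4 ∧ a2))) ∧ a2
= (¬a5 ∧ ¬(¬a4 ∧ ¬(¬¬a4 ∧ a2)) ∨ a5 ∧ ¬(¬a4 ∧ ¬(a4 ∧ a2))) ∧ a2
= (¬a5 ∧ ¬(¬a4 ∧ ¬(a4 ∧ a2)) ∨ a5 ∧ ¬(¬a4 ∧ ¬(a4 ∧ a2))) ∧ a2
= ¬(¬a4 ∧ ¬(a4 ∧ a2)) ∧ a2
= (a4 ∨ a4 ∧ a2) ∧ a2
= a4 ∧ a2

a4 ∧ a2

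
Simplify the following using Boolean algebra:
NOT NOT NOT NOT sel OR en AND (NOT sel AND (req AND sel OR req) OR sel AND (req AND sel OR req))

NOT NOT NOT NOT sel OR en AND (NOT sel AND (req AND sel OR req) OR sel AND (req AND sel OR req))
= NOT NOT sel OR en AND (NOT sel AND (req AND sel OR req) OR sel AND (req AND sel OR req))   — double negation
= NOT NOT sel OR en AND (req AND sel OR req)   — distribution
= sel OR en AND (req AND sel OR req)   — double negation
= sel OR en AND req   — absorption

sel OR en AND req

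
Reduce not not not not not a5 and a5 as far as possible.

False

not not not not not a5 and a5
= not not not a5 and a5   — double negation
= not a5 and a5   — double negation
= False   — complement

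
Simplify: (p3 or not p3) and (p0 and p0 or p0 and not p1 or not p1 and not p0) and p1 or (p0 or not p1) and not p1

p0 or not p1

(p3 or not p3) and (p0 and p0 or p0 and not p1 or not p1 and not p0) and p1 or (p0 or not p1) and not p1
= (p0 and p0 or p0 and not p1 or not p1 and not p0) and p1 or (p0 or not p1) and not p1
= (p0 or p0 and not p1 or not p1 and not p0) and p1 or (p0 or not p1) and not p1
= (p0 or not p1) and p1 or (p0 or not p1) and not p1
= p0 or not p1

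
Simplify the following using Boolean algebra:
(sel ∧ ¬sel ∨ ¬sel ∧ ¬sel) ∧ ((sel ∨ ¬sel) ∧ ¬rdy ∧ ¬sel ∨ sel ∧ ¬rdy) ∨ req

¬sel ∧ ¬rdy ∨ req

(sel ∧ ¬sel ∨ ¬sel ∧ ¬sel) ∧ ((sel ∨ ¬sel) ∧ ¬rdy ∧ ¬sel ∨ sel ∧ ¬rdy) ∨ req
= (sel ∧ ¬sel ∨ ¬sel ∧ ¬sel) ∧ (¬rdy ∧ ¬sel ∨ sel ∧ ¬rdy) ∨ req   (complement / identity)
= (sel ∧ ¬sel ∨ ¬sel ∧ ¬sel) ∧ ¬rdy ∨ req   (distribution)
= ¬sel ∧ ¬rdy ∨ req   (distribution)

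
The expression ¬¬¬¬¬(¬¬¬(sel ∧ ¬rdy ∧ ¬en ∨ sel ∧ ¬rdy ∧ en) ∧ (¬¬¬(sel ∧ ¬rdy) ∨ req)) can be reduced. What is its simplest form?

¬¬¬¬¬(¬¬¬(sel ∧ ¬rdy ∧ ¬en ∨ sel ∧ ¬rdy ∧ en) ∧ (¬¬¬(sel ∧ ¬rdy) ∨ req))
= ¬¬¬(¬¬¬(sel ∧ ¬rdy ∧ ¬en ∨ sel ∧ ¬rdy ∧ en) ∧ (¬¬¬(sel ∧ ¬rdy) ∨ req))   (double negation)
= ¬¬¬(¬¬¬(sel ∧ ¬rdy) ∧ (¬¬¬(sel ∧ ¬rdy) ∨ req))   (distribution)
= ¬¬¬¬¬¬(sel ∧ ¬rdy)   (absorption)
= ¬¬¬¬(sel ∧ ¬rdy)   (double negation)
= ¬¬(sel ∧ ¬rdy)   (double negation)
= sel ∧ ¬rdy   (double negation)

sel ∧ ¬rdy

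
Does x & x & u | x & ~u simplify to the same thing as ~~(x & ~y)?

No

E1: x & x & u | x & ~u
    = x & u | x & ~u   (idempotence)
    = x   (distribution)
E2: ~~(x & ~y)
    = x & ~y   (double negation)
These differ: at u=0, x=1, y=1, E1 = 1 but E2 = 0.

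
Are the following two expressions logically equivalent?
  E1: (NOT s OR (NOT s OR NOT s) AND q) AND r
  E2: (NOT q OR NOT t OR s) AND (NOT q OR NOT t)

E1: (NOT s OR (NOT s OR NOT s) AND q) AND r
    = (NOT s OR NOT s AND q) AND r
    = NOT s AND r
E2: (NOT q OR NOT t OR s) AND (NOT q OR NOT t)
    = NOT q OR NOT t
These differ: at q=0, r=0, s=1, t=0, E1 = 0 but E2 = 1.

No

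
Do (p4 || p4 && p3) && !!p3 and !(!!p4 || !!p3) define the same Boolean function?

No

E1: (p4 || p4 && p3) && !!p3
    = p4 && !!p3
    = p4 && p3
E2: !(!!p4 || !!p3)
    = !p4 && !p3
These differ: at p3=1, p4=1, E1 = 1 but E2 = 0.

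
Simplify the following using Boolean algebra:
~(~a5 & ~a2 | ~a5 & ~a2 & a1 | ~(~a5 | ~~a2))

a2

~(~a5 & ~a2 | ~a5 & ~a2 & a1 | ~(~a5 | ~~a2))
= ~(~a5 & ~a2 | ~(~a5 | ~~a2))   [absorption]
= ~(~a5 & ~a2 | a5 & ~a2)   [De Morgan]
= ~~a2   [distribution]
= a2   [double negation]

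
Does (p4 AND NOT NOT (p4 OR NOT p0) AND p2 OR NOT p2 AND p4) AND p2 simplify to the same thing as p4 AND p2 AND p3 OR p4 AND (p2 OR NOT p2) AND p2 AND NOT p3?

E1: (p4 AND NOT NOT (p4 OR NOT p0) AND p2 OR NOT p2 AND p4) AND p2
    = (p4 AND (p4 OR NOT p0) AND p2 OR NOT p2 AND p4) AND p2
    = (p4 AND p2 OR NOT p2 AND p4) AND p2
    = p4 AND p2
E2: p4 AND p2 AND p3 OR p4 AND (p2 OR NOT p2) AND p2 AND NOT p3
    = p4 AND p2 AND p3 OR p4 AND p2 AND NOT p3
    = p4 AND p2
Both reduce to p4 AND p2, so they are equivalent.

Yes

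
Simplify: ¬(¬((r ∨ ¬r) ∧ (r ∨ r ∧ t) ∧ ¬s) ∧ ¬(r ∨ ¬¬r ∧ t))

¬(¬((r ∨ ¬r) ∧ (r ∨ r ∧ t) ∧ ¬s) ∧ ¬(r ∨ ¬¬r ∧ t))
= ¬(¬((r ∨ ¬r) ∧ (r ∨ r ∧ t) ∧ ¬s) ∧ ¬(r ∨ r ∧ t))   (double negation)
= (r ∨ ¬r) ∧ (r ∨ r ∧ t) ∧ ¬s ∨ r ∨ r ∧ t   (De Morgan)
= (r ∨ r ∧ t) ∧ ¬s ∨ r ∨ r ∧ t   (complement / identity)
= r ∨ r ∧ t   (absorption)
= r   (absorption)

r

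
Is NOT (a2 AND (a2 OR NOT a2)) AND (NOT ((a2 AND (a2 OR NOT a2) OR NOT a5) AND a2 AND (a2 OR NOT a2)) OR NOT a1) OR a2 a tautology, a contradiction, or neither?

NOT (a2 AND (a2 OR NOT a2)) AND (NOT ((a2 AND (a2 OR NOT a2) OR NOT a5) AND a2 AND (a2 OR NOT a2)) OR NOT a1) OR a2
= NOT (a2 AND (a2 OR NOT a2)) AND (NOT (a2 AND (a2 OR NOT a2)) OR NOT a1) OR a2   (absorption)
= NOT (a2 AND (a2 OR NOT a2)) OR a2   (absorption)
= NOT a2 OR a2   (complement / identity)
= TRUE   (complement)

tautology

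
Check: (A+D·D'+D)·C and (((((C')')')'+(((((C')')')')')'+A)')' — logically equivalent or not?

No

E1: (A+D·D'+D)·C
    = (A+D)·C   (complement / identity)
E2: (((((C')')')'+(((((C')')')')')'+A)')'
    = (((((C')')')'+(((C')')')'+A)')'   (double negation)
    = (((((C')')')'+A)')'   (idempotence)
    = (((C')')')'+A   (double negation)
    = (C')'+A   (double negation)
    = C+A   (double negation)
These differ: at A=1, C=0, D=0, E1 = 0 but E2 = 1.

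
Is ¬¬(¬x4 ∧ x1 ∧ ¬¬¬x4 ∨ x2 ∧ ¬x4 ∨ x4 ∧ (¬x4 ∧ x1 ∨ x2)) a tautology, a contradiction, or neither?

neither

¬¬(¬x4 ∧ x1 ∧ ¬¬¬x4 ∨ x2 ∧ ¬x4 ∨ x4 ∧ (¬x4 ∧ x1 ∨ x2))
= ¬¬(¬x4 ∧ x1 ∧ ¬x4 ∨ x2 ∧ ¬x4 ∨ x4 ∧ (¬x4 ∧ x1 ∨ x2))   [double negation]
= ¬x4 ∧ x1 ∧ ¬x4 ∨ x2 ∧ ¬x4 ∨ x4 ∧ (¬x4 ∧ x1 ∨ x2)   [double negation]
= ¬x4 ∧ (¬x4 ∧ x1 ∨ x2) ∨ x4 ∧ (¬x4 ∧ x1 ∨ x2)   [distribution]
= ¬x4 ∧ x1 ∨ x2   [distribution]
This depends on x1, x2, x4, so it is not a constant.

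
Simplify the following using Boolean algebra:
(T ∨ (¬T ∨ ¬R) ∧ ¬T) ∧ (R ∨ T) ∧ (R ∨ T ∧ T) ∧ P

(T ∨ (¬T ∨ ¬R) ∧ ¬T) ∧ (R ∨ T) ∧ (R ∨ T ∧ T) ∧ P
= (T ∨ ¬T) ∧ (R ∨ T) ∧ (R ∨ T ∧ T) ∧ P   [absorption]
= (T ∨ ¬T) ∧ (R ∨ T) ∧ (R ∨ T) ∧ P   [idempotence]
= (R ∨ T) ∧ (R ∨ T) ∧ P   [complement / identity]
= (R ∨ T) ∧ P   [idempotence]

(R ∨ T) ∧ P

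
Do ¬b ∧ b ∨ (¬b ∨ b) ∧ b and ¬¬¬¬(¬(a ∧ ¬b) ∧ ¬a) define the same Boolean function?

E1: ¬b ∧ b ∨ (¬b ∨ b) ∧ b
    = ¬b ∧ b ∨ b
    = b
E2: ¬¬¬¬(¬(a ∧ ¬b) ∧ ¬a)
    = ¬¬(¬(a ∧ ¬b) ∧ ¬a)
    = ¬(a ∧ ¬b ∨ a)
    = ¬a
These differ: at a=0, b=0, E1 = 0 but E2 = 1.

No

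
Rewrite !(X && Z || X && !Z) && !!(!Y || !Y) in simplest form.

!X && !Y

!(X && Z || X && !Z) && !!(!Y || !Y)
= !X && !!(!Y || !Y)   [distribution]
= !X && !(Y && Y)   [De Morgan]
= !X && !Y   [idempotence]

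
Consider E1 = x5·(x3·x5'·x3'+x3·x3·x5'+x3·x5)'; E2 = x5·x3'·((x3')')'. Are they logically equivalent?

E1: x5·(x3·x5'·x3'+x3·x3·x5'+x3·x5)'
    = x5·(x3·x5'+x3·x5)'   (distribution)
    = x5·x3'   (distribution)
E2: x5·x3'·((x3')')'
    = x5·x3'·x3'   (double negation)
    = x5·x3'   (idempotence)
Both reduce to x5·x3', so they are equivalent.

Yes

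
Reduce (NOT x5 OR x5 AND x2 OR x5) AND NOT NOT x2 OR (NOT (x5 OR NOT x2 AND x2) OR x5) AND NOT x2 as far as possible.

(NOT x5 OR x5 AND x2 OR x5) AND NOT NOT x2 OR (NOT (x5 OR NOT x2 AND x2) OR x5) AND NOT x2
= (NOT x5 OR x5) AND NOT NOT x2 OR (NOT (x5 OR NOT x2 AND x2) OR x5) AND NOT x2   (absorption)
= (NOT x5 OR x5) AND NOT NOT x2 OR (NOT x5 OR x5) AND NOT x2   (complement / identity)
= (NOT x5 OR x5) AND x2 OR (NOT x5 OR x5) AND NOT x2   (double negation)
= NOT x5 OR x5   (distribution)
= TRUE   (complement)

TRUE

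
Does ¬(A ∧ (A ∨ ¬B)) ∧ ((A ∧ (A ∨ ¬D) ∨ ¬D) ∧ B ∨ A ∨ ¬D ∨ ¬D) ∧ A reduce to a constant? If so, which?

¬(A ∧ (A ∨ ¬B)) ∧ ((A ∧ (A ∨ ¬D) ∨ ¬D) ∧ B ∨ A ∨ ¬D ∨ ¬D) ∧ A
= ¬(A ∧ (A ∨ ¬B)) ∧ ((A ∧ (A ∨ ¬D) ∨ ¬D) ∧ B ∨ A ∨ ¬D) ∧ A   [idempotence]
= ¬(A ∧ (A ∨ ¬B)) ∧ ((A ∨ ¬D) ∧ B ∨ A ∨ ¬D) ∧ A   [absorption]
= ¬(A ∧ (A ∨ ¬B)) ∧ (A ∨ ¬D) ∧ A   [absorption]
= ¬A ∧ (A ∨ ¬D) ∧ A   [absorption]
= ¬A ∧ A   [absorption]
= False   [complement]

yes, False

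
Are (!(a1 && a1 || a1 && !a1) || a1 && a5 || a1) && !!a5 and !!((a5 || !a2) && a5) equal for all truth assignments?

Yes

E1: (!(a1 && a1 || a1 && !a1) || a1 && a5 || a1) && !!a5
    = (!a1 || a1 && a5 || a1) && !!a5   (distribution)
    = (!a1 || a1) && !!a5   (absorption)
    = !!a5   (complement / identity)
    = a5   (double negation)
E2: !!((a5 || !a2) && a5)
    = !!a5   (absorption)
    = a5   (double negation)
Both reduce to a5, so they are equivalent.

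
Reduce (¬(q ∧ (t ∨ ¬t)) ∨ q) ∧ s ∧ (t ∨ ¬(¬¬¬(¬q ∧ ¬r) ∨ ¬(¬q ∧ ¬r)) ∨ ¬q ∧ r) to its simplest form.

s ∧ (t ∨ ¬q)

(¬(q ∧ (t ∨ ¬t)) ∨ q) ∧ s ∧ (t ∨ ¬(¬¬¬(¬q ∧ ¬r) ∨ ¬(¬q ∧ ¬r)) ∨ ¬q ∧ r)
= (¬(q ∧ (t ∨ ¬t)) ∨ q) ∧ s ∧ (t ∨ ¬(¬(¬q ∧ ¬r) ∨ ¬(¬q ∧ ¬r)) ∨ ¬q ∧ r)   — double negation
= (¬q ∨ q) ∧ s ∧ (t ∨ ¬(¬(¬q ∧ ¬r) ∨ ¬(¬q ∧ ¬r)) ∨ ¬q ∧ r)   — complement / identity
= (¬q ∨ q) ∧ s ∧ (t ∨ ¬q ∧ ¬r ∧ ¬q ∧ ¬r ∨ ¬q ∧ r)   — De Morgan
= s ∧ (t ∨ ¬q ∧ ¬r ∧ ¬q ∧ ¬r ∨ ¬q ∧ r)   — complement / identity
= s ∧ (t ∨ ¬q ∧ ¬r ∨ ¬q ∧ r)   — idempotence
= s ∧ (t ∨ ¬q)   — distribution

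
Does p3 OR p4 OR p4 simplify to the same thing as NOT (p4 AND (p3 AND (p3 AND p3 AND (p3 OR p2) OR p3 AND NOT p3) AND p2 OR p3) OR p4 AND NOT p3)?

E1: p3 OR p4 OR p4
    = p3 OR p4   [idempotence]
E2: NOT (p4 AND (p3 AND (p3 AND p3 AND (p3 OR p2) OR p3 AND NOT p3) AND p2 OR p3) OR p4 AND NOT p3)
    = NOT (p4 AND (p3 AND (p3 AND p3 OR p3 AND NOT p3) AND p2 OR p3) OR p4 AND NOT p3)   [absorption]
    = NOT (p4 AND (p3 AND p3 AND p2 OR p3) OR p4 AND NOT p3)   [distribution]
    = NOT (p4 AND (p3 AND p2 OR p3) OR p4 AND NOT p3)   [idempotence]
    = NOT (p4 AND p3 OR p4 AND NOT p3)   [absorption]
    = NOT p4   [distribution]
These differ: at p2=1, p3=0, p4=1, E1 = 1 but E2 = 0.

No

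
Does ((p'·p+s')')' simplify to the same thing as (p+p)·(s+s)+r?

E1: ((p'·p+s')')'
    = ((s')')'   [complement / identity]
    = s'   [double negation]
E2: (p+p)·(s+s)+r
    = p·(s+s)+r   [idempotence]
    = p·s+r   [idempotence]
These differ: at p=0, r=0, s=0, E1 = 1 but E2 = 0.

No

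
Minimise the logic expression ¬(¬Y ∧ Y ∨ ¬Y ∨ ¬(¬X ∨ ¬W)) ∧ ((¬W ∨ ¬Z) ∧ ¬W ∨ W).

Y ∧ (¬X ∨ ¬W)

¬(¬Y ∧ Y ∨ ¬Y ∨ ¬(¬X ∨ ¬W)) ∧ ((¬W ∨ ¬Z) ∧ ¬W ∨ W)
= ¬(¬Y ∧ Y ∨ ¬Y ∨ ¬(¬X ∨ ¬W)) ∧ (¬W ∨ W)   — absorption
= ¬(¬Y ∨ ¬(¬X ∨ ¬W)) ∧ (¬W ∨ W)   — complement / identity
= Y ∧ (¬X ∨ ¬W) ∧ (¬W ∨ W)   — De Morgan
= Y ∧ (¬X ∨ ¬W)   — complement / identity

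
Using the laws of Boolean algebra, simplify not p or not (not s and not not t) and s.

not p or not (not s and not not t) and s
= not p or (s or not t) and s
= not p or s

not p or s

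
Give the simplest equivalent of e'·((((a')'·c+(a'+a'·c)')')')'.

e'·a'

e'·((((a')'·c+(a'+a'·c)')')')'
= e'·((a')'·c+(a'+a'·c)')'   [double negation]
= e'·((a')'·c+(a')')'   [absorption]
= e'·((a')')'   [absorption]
= e'·a'   [double negation]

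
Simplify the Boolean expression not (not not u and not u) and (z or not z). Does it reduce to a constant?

not (not not u and not u) and (z or not z)
= (not u or u) and (z or not z)   [De Morgan]
= not u or u   [complement / identity]
= True   [complement]

True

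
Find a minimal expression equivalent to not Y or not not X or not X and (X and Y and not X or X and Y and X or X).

not Y or X

not Y or not not X or not X and (X and Y and not X or X and Y and X or X)
= not Y or not not X or not X and (X and Y or X)   [distribution]
= not Y or X or not X and (X and Y or X)   [double negation]
= not Y or X or not X and X   [absorption]
= not Y or X   [complement / identity]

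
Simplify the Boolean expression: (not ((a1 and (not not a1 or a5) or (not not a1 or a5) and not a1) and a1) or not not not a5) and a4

(not ((a1 and (not not a1 or a5) or (not not a1 or a5) and not a1) and a1) or not not not a5) and a4
= (not ((not not a1 or a5) and a1) or not not not a5) and a4
= (not ((a1 or a5) and a1) or not not not a5) and a4
= (not ((a1 or a5) and a1) or not a5) and a4
= (not a1 or not a5) and a4

(not a1 or not a5) and a4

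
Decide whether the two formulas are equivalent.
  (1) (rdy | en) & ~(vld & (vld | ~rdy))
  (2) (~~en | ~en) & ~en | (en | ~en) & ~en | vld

No

E1: (rdy | en) & ~(vld & (vld | ~rdy))
    = (rdy | en) & ~vld   — absorption
E2: (~~en | ~en) & ~en | (en | ~en) & ~en | vld
    = (en | ~en) & ~en | (en | ~en) & ~en | vld   — double negation
    = (en | ~en) & ~en | vld   — idempotence
    = ~en | vld   — complement / identity
These differ: at en=0, rdy=0, vld=1, E1 = 0 but E2 = 1.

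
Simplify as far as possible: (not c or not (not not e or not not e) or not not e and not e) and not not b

(not c or not e) and b

(not c or not (not not e or not not e) or not not e and not e) and not not b
= (not c or not (not not e or not not e) or not not e and not e) and b   [double negation]
= (not c or not (not not e or not not e) or e and not e) and b   [double negation]
= (not c or not e and not e or e and not e) and b   [De Morgan]
= (not c or not e) and b   [distribution]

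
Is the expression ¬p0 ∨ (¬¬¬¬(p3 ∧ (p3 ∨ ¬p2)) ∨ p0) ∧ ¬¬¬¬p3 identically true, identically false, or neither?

neither

¬p0 ∨ (¬¬¬¬(p3 ∧ (p3 ∨ ¬p2)) ∨ p0) ∧ ¬¬¬¬p3
= ¬p0 ∨ (¬¬¬¬p3 ∨ p0) ∧ ¬¬¬¬p3   [absorption]
= ¬p0 ∨ ¬¬¬¬p3   [absorption]
= ¬p0 ∨ ¬¬p3   [double negation]
= ¬p0 ∨ p3   [double negation]
This depends on p0, p3, so it is not a constant.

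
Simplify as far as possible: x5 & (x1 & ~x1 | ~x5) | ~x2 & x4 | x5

~x2 & x4 | x5

x5 & (x1 & ~x1 | ~x5) | ~x2 & x4 | x5
= x5 & ~x5 | ~x2 & x4 | x5   (complement / identity)
= ~x2 & x4 | x5   (complement / identity)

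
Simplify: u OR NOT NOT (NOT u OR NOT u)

u OR NOT NOT (NOT u OR NOT u)
= u OR NOT NOT NOT u   — idempotence
= u OR NOT u   — double negation
= TRUE   — complement

TRUE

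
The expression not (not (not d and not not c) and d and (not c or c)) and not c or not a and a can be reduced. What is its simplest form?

not d and not c

not (not (not d and not not c) and d and (not c or c)) and not c or not a and a
= not ((d or not c) and d and (not c or c)) and not c or not a and a   (De Morgan)
= not ((d or not c) and d) and not c or not a and a   (complement / identity)
= not ((d or not c) and d) and not c   (complement / identity)
= not d and not c   (absorption)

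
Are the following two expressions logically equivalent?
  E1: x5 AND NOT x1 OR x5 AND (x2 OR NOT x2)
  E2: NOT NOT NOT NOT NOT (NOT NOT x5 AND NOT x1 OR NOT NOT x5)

No

E1: x5 AND NOT x1 OR x5 AND (x2 OR NOT x2)
    = x5 AND NOT x1 OR x5   (complement / identity)
    = x5   (absorption)
E2: NOT NOT NOT NOT NOT (NOT NOT x5 AND NOT x1 OR NOT NOT x5)
    = NOT NOT NOT NOT NOT NOT NOT x5   (absorption)
    = NOT NOT NOT NOT NOT x5   (double negation)
    = NOT NOT NOT x5   (double negation)
    = NOT x5   (double negation)
These differ: at x1=0, x2=0, x5=0, E1 = 0 but E2 = 1.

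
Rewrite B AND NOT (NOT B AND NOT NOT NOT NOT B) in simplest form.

B

B AND NOT (NOT B AND NOT NOT NOT NOT B)
= B AND NOT (NOT B AND NOT NOT B)   — double negation
= B AND (B OR NOT B)   — De Morgan
= B   — complement / identity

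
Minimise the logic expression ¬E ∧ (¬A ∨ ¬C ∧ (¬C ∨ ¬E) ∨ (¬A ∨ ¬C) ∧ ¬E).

¬E ∧ (¬A ∨ ¬C ∧ (¬C ∨ ¬E) ∨ (¬A ∨ ¬C) ∧ ¬E)
= ¬E ∧ (¬A ∨ ¬C ∨ (¬A ∨ ¬C) ∧ ¬E)   (absorption)
= ¬E ∧ (¬A ∨ ¬C)   (absorption)

¬E ∧ (¬A ∨ ¬C)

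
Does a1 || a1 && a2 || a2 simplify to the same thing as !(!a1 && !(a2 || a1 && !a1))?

Yes

E1: a1 || a1 && a2 || a2
    = a1 || a2
E2: !(!a1 && !(a2 || a1 && !a1))
    = a1 || a2 || a1 && !a1
    = a1 || a2
Both reduce to a1 || a2, so they are equivalent.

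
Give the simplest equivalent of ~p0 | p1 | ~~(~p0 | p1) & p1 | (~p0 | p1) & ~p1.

~p0 | p1

~p0 | p1 | ~~(~p0 | p1) & p1 | (~p0 | p1) & ~p1
= ~p0 | p1 | (~p0 | p1) & p1 | (~p0 | p1) & ~p1   — double negation
= ~p0 | p1 | ~p0 | p1   — distribution
= ~p0 | p1   — idempotence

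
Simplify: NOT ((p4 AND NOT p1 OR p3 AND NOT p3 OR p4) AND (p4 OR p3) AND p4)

NOT p4

NOT ((p4 AND NOT p1 OR p3 AND NOT p3 OR p4) AND (p4 OR p3) AND p4)
= NOT ((p4 AND NOT p1 OR p4) AND (p4 OR p3) AND p4)   — complement / identity
= NOT (p4 AND (p4 OR p3) AND p4)   — absorption
= NOT (p4 AND p4)   — absorption
= NOT p4   — idempotence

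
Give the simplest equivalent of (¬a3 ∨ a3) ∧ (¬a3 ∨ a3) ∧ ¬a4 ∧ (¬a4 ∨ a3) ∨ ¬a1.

¬a4 ∨ ¬a1

(¬a3 ∨ a3) ∧ (¬a3 ∨ a3) ∧ ¬a4 ∧ (¬a4 ∨ a3) ∨ ¬a1
= (¬a3 ∨ a3) ∧ (¬a3 ∨ a3) ∧ ¬a4 ∨ ¬a1   [absorption]
= (¬a3 ∨ a3) ∧ ¬a4 ∨ ¬a1   [idempotence]
= ¬a4 ∨ ¬a1   [complement / identity]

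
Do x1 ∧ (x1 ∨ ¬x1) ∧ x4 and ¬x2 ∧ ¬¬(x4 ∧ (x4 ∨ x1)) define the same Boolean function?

E1: x1 ∧ (x1 ∨ ¬x1) ∧ x4
    = x1 ∧ x4   (complement / identity)
E2: ¬x2 ∧ ¬¬(x4 ∧ (x4 ∨ x1))
    = ¬x2 ∧ x4 ∧ (x4 ∨ x1)   (double negation)
    = ¬x2 ∧ x4   (absorption)
These differ: at x1=1, x2=1, x4=1, E1 = 1 but E2 = 0.

No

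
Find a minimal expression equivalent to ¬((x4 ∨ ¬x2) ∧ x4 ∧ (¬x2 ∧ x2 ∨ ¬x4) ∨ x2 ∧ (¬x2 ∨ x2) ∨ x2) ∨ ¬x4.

¬x2 ∨ ¬x4

¬((x4 ∨ ¬x2) ∧ x4 ∧ (¬x2 ∧ x2 ∨ ¬x4) ∨ x2 ∧ (¬x2 ∨ x2) ∨ x2) ∨ ¬x4
= ¬(x4 ∧ (¬x2 ∧ x2 ∨ ¬x4) ∨ x2 ∧ (¬x2 ∨ x2) ∨ x2) ∨ ¬x4   [absorption]
= ¬(x4 ∧ ¬x4 ∨ x2 ∧ (¬x2 ∨ x2) ∨ x2) ∨ ¬x4   [complement / identity]
= ¬(x2 ∧ (¬x2 ∨ x2) ∨ x2) ∨ ¬x4   [complement / identity]
= ¬(x2 ∨ x2) ∨ ¬x4   [complement / identity]
= ¬x2 ∨ ¬x4   [idempotence]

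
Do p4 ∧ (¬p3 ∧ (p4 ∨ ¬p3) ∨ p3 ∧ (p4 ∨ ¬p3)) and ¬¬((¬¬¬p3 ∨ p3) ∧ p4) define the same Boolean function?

Yes

E1: p4 ∧ (¬p3 ∧ (p4 ∨ ¬p3) ∨ p3 ∧ (p4 ∨ ¬p3))
    = p4 ∧ (p4 ∨ ¬p3)   — distribution
    = p4   — absorption
E2: ¬¬((¬¬¬p3 ∨ p3) ∧ p4)
    = (¬¬¬p3 ∨ p3) ∧ p4   — double negation
    = (¬p3 ∨ p3) ∧ p4   — double negation
    = p4   — complement / identity
Both reduce to p4, so they are equivalent.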